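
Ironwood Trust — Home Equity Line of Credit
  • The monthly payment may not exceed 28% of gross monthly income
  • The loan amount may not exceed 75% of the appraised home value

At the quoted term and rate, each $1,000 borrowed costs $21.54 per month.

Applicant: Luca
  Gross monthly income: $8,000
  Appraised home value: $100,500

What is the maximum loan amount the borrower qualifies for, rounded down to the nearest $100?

Payment cap: 28% × $8,000 = $2,240/month.
At $21.54 per $1,000, that supports 2,240/21.54 × 1,000 ≈ $103,992 → $103,900.
LTV cap: 75% × $100,500 = $75,375 → $75,300.
Binding constraint: loan-to-value.

$75,300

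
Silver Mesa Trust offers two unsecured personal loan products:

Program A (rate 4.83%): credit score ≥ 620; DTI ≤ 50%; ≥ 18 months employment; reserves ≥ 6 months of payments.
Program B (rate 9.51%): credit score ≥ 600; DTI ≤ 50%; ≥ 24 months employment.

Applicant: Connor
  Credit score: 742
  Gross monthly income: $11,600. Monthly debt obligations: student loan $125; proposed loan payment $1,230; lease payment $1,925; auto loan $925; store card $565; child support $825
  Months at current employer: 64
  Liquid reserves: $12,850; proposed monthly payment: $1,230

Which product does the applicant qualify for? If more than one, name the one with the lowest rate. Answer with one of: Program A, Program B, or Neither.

Program A

Total debts = (125 + 1,230 + 1,925 + 925 + 565 + 825) = 5,595; DTI = 5,595/11,600 = 48.2%.
Reserves = 12,850/1,230 = 10.4 months.
Program A: score 742 ≥ 620; DTI 48.2% ≤ 50%; employment 64 ≥ 18 mo; reserves 10.4 ≥ 6 mo → qualifies.
Program B: score 742 ≥ 600; DTI 48.2% ≤ 50%; employment 64 ≥ 24 mo → qualifies.
Qualifying: Program A, Program B. Lowest rate is 4.83% → Program A.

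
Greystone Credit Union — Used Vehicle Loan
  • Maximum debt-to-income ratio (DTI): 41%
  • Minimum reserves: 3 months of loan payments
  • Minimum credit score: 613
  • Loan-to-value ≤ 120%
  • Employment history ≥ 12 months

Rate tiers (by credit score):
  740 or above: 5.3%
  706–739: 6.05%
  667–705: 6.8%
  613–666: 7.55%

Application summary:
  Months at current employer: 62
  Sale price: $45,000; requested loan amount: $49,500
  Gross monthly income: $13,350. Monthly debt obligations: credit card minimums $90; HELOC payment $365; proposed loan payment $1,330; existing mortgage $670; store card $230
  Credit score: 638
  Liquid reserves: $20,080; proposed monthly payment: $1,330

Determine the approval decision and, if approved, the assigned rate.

Approved at 7.55%

Credit score 638 ≥ 613 (meets minimum)
Employment 62 ≥ 12 months
LTV = 49,500/45,000 = 110% ≤ 120%
Total monthly debts = (90 + 365 + 1,330 + 670 + 230) = 2,685. DTI = 2,685/13,350 = 20.1% ≤ 41%
Liquid reserves cover 20,080/1,330 = 15.1 months — ≥ 3 required
All requirements met. Score 638 falls in the 613–666 tier → 7.55%.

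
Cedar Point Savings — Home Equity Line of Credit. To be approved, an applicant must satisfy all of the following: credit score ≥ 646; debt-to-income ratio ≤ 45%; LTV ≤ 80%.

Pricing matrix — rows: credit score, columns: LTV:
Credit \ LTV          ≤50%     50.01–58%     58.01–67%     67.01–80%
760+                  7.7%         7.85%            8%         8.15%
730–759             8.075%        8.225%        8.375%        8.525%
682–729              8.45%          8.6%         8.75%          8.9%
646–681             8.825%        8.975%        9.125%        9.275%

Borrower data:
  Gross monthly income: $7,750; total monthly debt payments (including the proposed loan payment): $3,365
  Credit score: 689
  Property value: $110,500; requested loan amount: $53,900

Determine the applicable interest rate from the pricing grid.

8.45%

Credit score 689 ≥ 646; Debt-to-income = 3,365/7,750 = 43.4% — meets 45% limit
LTV: 53,900 ÷ 110,500 = 48.8%, within 80% cap
Credit 689 → row 682–729; LTV 48.8% → column ≤50%. Grid cell → 8.45%.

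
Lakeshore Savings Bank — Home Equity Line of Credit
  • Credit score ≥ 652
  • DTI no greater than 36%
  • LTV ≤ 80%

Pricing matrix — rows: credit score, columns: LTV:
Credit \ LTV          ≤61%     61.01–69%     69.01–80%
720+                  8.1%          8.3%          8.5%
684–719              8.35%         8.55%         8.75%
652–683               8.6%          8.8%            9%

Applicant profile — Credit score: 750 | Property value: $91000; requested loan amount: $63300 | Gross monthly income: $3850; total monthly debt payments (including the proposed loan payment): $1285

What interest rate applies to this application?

Credit score 750 ≥ 652; Debt-to-income = 1,285/3,850 = 33.4% — meets 36% limit
Loan-to-value = 63,300/91,000 = 69.6% — pass (80% max)
Credit 750 → row 720+; LTV 69.6% → column 69.01–80%. Grid cell → 8.5%.

8.5%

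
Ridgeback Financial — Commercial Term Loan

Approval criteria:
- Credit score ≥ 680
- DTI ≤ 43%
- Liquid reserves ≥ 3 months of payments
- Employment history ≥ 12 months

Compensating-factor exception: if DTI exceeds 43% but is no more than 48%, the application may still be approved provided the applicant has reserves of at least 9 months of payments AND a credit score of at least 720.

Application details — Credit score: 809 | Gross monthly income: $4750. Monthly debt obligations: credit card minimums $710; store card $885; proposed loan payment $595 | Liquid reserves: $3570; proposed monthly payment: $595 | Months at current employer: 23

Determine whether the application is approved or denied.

Denied

Credit score 809 ≥ 680 (meets base)
Total debts = (710 + 885 + 595) = 2,190. DTI: 2,190 ÷ 4,750 = 46.1%, over the 43% base limit.
Liquid reserves cover 3,570/595 = 6.0 months — ≥ 3 required
Employment 23 ≥ 12 months
46.1% falls in the override range (43%–48%), so the compensating-factor test applies.
Override check — reserves: 6.0 mo (short of 9); score: 809 (ok).
Override conditions not both satisfied; exception does not apply.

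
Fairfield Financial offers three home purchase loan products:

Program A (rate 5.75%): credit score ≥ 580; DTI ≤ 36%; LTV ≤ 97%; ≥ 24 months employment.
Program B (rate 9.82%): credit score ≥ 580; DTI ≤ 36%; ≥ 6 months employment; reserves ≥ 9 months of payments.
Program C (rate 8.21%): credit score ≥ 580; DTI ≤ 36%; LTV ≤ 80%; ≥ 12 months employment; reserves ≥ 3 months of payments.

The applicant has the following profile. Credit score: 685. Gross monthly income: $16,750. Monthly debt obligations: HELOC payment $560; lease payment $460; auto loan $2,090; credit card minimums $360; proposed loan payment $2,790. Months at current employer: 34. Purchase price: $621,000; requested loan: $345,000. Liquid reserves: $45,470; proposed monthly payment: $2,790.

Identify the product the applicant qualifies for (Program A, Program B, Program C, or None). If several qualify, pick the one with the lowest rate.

Total debts = (560 + 460 + 2,090 + 360 + 2,790) = 6,260; DTI = 6,260/16,750 = 37.4%.
LTV = 345,000/621,000 = 55.6%.
Reserves = 45,470/2,790 = 16.3 months.
Program A: score 685 ≥ 580; DTI 37.4% > 36%; LTV 55.6% ≤ 97%; employment 34 ≥ 24 mo → does not qualify.
Program B: score 685 ≥ 580; DTI 37.4% > 36%; employment 34 ≥ 6 mo; reserves 16.3 ≥ 9 mo → does not qualify.
Program C: score 685 ≥ 580; DTI 37.4% > 36%; LTV 55.6% ≤ 80%; employment 34 ≥ 12 mo; reserves 16.3 ≥ 3 mo → does not qualify.

None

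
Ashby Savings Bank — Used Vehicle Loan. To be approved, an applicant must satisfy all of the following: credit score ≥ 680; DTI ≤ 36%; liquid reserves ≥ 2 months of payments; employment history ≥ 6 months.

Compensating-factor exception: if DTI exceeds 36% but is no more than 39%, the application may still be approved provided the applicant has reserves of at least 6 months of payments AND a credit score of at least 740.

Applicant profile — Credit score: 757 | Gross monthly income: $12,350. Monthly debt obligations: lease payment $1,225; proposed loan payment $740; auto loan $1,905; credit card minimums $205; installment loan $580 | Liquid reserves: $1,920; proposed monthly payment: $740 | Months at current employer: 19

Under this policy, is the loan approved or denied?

Denied

Credit score 757 ≥ 680 (meets base)
Total debts = (1,225 + 740 + 1,905 + 205 + 580) = 4,655. DTI = 4,655/12,350 = 37.7% > 36% — standard DTI limit exceeded.
Reserves: 1,920 ÷ 740 = 2.6 months (meets 2-month minimum)
Employment 19 ≥ 6 months
37.7% falls in the override range (36%–39%), so the compensating-factor test applies.
Reserves 2.6 < 6 months; credit score 757 ≥ 740.
Override conditions not both satisfied; exception does not apply.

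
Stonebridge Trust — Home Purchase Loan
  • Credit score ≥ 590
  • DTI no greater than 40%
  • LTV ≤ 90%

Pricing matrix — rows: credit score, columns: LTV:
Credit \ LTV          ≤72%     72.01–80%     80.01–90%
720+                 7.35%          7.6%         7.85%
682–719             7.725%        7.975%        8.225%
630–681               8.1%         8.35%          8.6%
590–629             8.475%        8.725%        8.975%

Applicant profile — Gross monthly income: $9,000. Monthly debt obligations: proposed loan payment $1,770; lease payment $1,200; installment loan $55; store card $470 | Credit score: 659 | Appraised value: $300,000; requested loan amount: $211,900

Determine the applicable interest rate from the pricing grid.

8.1%

Credit score 659 ≥ 590; Total monthly debts = (1,770 + 1,200 + 55 + 470) = 3,495. Debt-to-income = 3,495/9,000 = 38.8% — meets 40% limit
LTV = 211,900/300,000 = 70.6% ≤ 90%
Credit 659 → row 630–681; LTV 70.6% → column ≤72%. Grid cell → 8.1%.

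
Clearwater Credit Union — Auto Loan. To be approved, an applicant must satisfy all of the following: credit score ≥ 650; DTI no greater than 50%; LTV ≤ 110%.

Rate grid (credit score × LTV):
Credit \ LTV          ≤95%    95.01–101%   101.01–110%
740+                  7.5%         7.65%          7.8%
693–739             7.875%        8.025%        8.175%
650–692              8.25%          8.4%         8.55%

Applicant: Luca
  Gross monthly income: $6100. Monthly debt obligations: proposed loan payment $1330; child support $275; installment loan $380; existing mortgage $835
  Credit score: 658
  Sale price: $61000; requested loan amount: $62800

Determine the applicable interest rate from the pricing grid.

Credit score 658 ≥ 650; Total monthly debts = (1,330 + 275 + 380 + 835) = 2,820. DTI: 2,820 ÷ 6,100 = 46.2%, within the 50% cap
Loan-to-value = 62,800/61,000 = 103% — pass (110% max)
Row: 658 falls in 650–692. Column: 103% falls in 101.01–110%. Rate = 8.55%.

8.55%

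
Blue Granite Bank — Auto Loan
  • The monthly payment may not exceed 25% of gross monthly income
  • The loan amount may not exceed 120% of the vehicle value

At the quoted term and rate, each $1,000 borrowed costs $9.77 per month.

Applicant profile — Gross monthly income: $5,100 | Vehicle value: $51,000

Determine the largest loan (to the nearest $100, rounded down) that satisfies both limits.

Payment cap: 25% × $5,100 = $1,275/month.
At $9.77 per $1,000, that supports 1,275/9.77 × 1,000 ≈ $130,501 → $130,500.
LTV cap: 120% × $51,000 = $61,200 → $61,200.
Binding constraint: loan-to-value.

$61,200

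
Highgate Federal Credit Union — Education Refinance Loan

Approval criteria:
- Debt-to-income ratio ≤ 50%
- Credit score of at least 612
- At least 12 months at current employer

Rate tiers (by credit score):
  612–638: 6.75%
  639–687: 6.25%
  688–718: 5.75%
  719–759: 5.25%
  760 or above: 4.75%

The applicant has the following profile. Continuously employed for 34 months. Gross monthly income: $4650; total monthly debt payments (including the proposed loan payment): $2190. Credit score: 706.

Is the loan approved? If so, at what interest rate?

Credit score 706 ≥ 612 (meets minimum)
Employment 34 ≥ 12 months
Debt-to-income = 2,190/4,650 = 47.1% — meets 50% limit
All requirements met. Score 706 falls in the 688–718 tier → 5.75%.

Approved at 5.75%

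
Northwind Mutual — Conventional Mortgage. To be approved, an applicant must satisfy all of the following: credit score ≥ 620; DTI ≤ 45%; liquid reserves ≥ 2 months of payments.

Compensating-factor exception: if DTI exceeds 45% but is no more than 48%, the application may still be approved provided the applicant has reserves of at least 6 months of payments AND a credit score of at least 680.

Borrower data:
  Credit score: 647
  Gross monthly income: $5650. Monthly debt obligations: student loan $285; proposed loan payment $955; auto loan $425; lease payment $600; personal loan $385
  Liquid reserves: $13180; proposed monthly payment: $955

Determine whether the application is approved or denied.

Credit score 647 ≥ 620 (meets base)
Total debts = (285 + 955 + 425 + 600 + 385) = 2,650. DTI: 2,650 ÷ 5,650 = 46.9%, over the 45% base limit.
Liquid reserves cover 13,180/955 = 13.8 months — ≥ 2 required
46.9% falls in the override range (45%–48%), so the compensating-factor test applies.
Override check — reserves: 13.8 mo (ok); score: 647 (below 680).
Override conditions not both satisfied; exception does not apply.

Denied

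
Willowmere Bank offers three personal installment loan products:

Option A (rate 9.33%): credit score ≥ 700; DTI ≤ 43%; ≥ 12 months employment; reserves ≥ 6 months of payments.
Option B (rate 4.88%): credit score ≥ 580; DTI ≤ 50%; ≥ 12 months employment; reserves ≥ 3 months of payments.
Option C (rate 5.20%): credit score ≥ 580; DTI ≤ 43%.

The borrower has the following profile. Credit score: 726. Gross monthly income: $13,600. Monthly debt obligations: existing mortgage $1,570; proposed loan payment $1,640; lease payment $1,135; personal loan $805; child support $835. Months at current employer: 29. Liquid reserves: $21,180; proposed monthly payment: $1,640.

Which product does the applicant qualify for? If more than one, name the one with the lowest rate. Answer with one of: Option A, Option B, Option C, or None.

Total debts = (1,570 + 1,640 + 1,135 + 805 + 835) = 5,985; DTI = 5,985/13,600 = 44%.
Reserves = 21,180/1,640 = 12.9 months.
Option A: score 726 ≥ 700; DTI 44% > 43%; employment 29 ≥ 12 mo; reserves 12.9 ≥ 6 mo → does not qualify.
Option B: score 726 ≥ 580; DTI 44% ≤ 50%; employment 29 ≥ 12 mo; reserves 12.9 ≥ 3 mo → qualifies.
Option C: score 726 ≥ 580; DTI 44% > 43% → does not qualify.

Option B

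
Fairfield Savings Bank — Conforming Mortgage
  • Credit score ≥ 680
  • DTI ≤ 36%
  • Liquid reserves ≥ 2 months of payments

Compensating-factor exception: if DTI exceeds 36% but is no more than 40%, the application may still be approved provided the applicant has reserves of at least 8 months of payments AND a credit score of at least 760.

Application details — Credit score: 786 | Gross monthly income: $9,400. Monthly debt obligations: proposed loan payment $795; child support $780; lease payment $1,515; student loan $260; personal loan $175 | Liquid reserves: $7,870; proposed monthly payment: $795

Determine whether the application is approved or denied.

Approved

Credit score 786 ≥ 680 (meets base)
Total debts = (795 + 780 + 1,515 + 260 + 175) = 3,525. DTI: 3,525 ÷ 9,400 = 37.5%, over the 36% base limit.
Reserves = 7,870/795 = 9.9 months ≥ 2
37.5% falls in the override range (36%–40%), so the compensating-factor test applies.
Reserves 9.9 ≥ 8 months; credit score 786 ≥ 760.
Both compensating conditions met → exception applies.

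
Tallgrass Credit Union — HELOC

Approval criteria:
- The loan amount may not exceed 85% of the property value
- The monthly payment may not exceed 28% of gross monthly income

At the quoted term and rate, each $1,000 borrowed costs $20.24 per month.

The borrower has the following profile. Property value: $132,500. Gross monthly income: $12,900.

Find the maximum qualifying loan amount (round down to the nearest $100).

$112,600

Payment cap: 28% × $12,900 = $3,612/month.
At $20.24 per $1,000, that supports 3,612/20.24 × 1,000 ≈ $178,458 → $178,400.
LTV cap: 85% × $132,500 = $112,625 → $112,600.
Binding constraint: loan-to-value.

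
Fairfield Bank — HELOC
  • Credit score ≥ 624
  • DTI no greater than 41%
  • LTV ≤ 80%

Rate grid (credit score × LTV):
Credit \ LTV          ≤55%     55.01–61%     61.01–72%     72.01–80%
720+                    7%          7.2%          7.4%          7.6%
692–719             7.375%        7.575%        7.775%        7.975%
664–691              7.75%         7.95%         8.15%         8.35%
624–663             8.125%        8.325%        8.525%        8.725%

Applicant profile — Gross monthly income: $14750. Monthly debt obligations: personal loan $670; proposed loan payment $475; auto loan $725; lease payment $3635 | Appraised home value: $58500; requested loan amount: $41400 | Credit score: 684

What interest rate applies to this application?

8.15%

Credit score 684 ≥ 624; Total monthly debts = (670 + 475 + 725 + 3,635) = 5,505. Debt-to-income = 5,505/14,750 = 37.3% — meets 41% limit
Loan-to-value = 41,400/58,500 = 70.8% — pass (80% max)
Credit 684 → row 664–691; LTV 70.8% → column 61.01–72%. Grid cell → 8.15%.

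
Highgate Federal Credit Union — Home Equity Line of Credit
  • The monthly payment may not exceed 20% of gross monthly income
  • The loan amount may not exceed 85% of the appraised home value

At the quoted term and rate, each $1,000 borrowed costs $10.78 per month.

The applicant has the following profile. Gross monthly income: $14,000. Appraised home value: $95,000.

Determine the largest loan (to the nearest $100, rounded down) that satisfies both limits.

Payment cap: 20% × $14,000 = $2,800/month.
At $10.78 per $1,000, that supports 2,800/10.78 × 1,000 ≈ $259,740 → $259,700.
LTV cap: 85% × $95,000 = $80,750 → $80,700.
Binding constraint: loan-to-value.

$80,700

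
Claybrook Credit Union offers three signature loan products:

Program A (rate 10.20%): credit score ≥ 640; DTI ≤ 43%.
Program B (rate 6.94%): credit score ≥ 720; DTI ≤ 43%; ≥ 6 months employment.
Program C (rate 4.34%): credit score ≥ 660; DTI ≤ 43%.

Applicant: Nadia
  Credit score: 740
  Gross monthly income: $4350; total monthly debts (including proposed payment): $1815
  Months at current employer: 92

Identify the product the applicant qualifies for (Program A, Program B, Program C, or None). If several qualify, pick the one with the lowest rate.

Program C

DTI = 1,815/4,350 = 41.7%.
Program A: score 740 ≥ 640; DTI 41.7% ≤ 43% → qualifies.
Program B: score 740 ≥ 720; DTI 41.7% ≤ 43%; employment 92 ≥ 6 mo → qualifies.
Program C: score 740 ≥ 660; DTI 41.7% ≤ 43% → qualifies.
Qualifying: Program A, Program B, Program C. Lowest rate is 4.34% → Program C.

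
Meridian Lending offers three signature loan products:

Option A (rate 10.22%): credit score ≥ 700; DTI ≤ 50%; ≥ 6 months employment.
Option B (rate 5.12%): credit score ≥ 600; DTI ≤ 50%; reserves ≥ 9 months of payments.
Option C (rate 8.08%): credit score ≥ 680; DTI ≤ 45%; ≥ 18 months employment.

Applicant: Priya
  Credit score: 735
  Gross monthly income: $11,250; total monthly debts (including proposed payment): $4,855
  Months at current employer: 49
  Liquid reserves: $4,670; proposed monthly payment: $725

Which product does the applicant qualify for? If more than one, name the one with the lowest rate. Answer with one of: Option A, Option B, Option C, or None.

DTI = 4,855/11,250 = 43.2%.
Reserves = 4,670/725 = 6.4 months.
Option A: score 735 ≥ 700; DTI 43.2% ≤ 50%; employment 49 ≥ 6 mo → qualifies.
Option B: score 735 ≥ 600; DTI 43.2% ≤ 50%; reserves 6.4 < 9 mo → does not qualify.
Option C: score 735 ≥ 680; DTI 43.2% ≤ 45%; employment 49 ≥ 18 mo → qualifies.
Qualifying: Option A, Option C. Lowest rate is 8.08% → Option C.

Option C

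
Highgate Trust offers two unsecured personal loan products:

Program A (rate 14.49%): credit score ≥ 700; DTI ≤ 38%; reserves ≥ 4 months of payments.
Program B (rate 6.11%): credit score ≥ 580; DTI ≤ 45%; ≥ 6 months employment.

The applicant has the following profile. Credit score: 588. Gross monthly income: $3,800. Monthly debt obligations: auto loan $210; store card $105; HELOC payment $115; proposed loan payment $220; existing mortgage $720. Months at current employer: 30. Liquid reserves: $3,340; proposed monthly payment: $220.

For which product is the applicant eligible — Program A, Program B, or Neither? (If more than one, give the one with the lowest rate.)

Total debts = (210 + 105 + 115 + 220 + 720) = 1,370; DTI = 1,370/3,800 = 36.1%.
Reserves = 3,340/220 = 15.2 months.
Program A: score 588 < 700; DTI 36.1% ≤ 38%; reserves 15.2 ≥ 4 mo → does not qualify.
Program B: score 588 ≥ 580; DTI 36.1% ≤ 45%; employment 30 ≥ 6 mo → qualifies.

Program B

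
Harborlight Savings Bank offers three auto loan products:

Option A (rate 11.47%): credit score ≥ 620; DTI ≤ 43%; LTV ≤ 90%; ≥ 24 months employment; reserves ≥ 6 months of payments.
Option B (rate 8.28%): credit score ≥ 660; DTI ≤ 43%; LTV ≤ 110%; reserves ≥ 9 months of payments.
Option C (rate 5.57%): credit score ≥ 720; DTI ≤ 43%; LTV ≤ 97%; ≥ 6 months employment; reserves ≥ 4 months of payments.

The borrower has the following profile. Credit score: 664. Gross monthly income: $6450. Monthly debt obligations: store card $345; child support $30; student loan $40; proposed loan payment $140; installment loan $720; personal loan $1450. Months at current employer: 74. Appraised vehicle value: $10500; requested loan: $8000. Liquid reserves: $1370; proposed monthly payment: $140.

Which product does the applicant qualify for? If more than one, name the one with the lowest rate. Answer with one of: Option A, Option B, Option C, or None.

Total debts = (345 + 30 + 40 + 140 + 720 + 1,450) = 2,725; DTI = 2,725/6,450 = 42.2%.
LTV = 8,000/10,500 = 76.2%.
Reserves = 1,370/140 = 9.8 months.
Option A: score 664 ≥ 620; DTI 42.2% ≤ 43%; LTV 76.2% ≤ 90%; employment 74 ≥ 24 mo; reserves 9.8 ≥ 6 mo → qualifies.
Option B: score 664 ≥ 660; DTI 42.2% ≤ 43%; LTV 76.2% ≤ 110%; reserves 9.8 ≥ 9 mo → qualifies.
Option C: score 664 < 720; DTI 42.2% ≤ 43%; LTV 76.2% ≤ 97%; employment 74 ≥ 6 mo; reserves 9.8 ≥ 4 mo → does not qualify.
Qualifying: Option A, Option B. Lowest rate is 8.28% → Option B.

Option B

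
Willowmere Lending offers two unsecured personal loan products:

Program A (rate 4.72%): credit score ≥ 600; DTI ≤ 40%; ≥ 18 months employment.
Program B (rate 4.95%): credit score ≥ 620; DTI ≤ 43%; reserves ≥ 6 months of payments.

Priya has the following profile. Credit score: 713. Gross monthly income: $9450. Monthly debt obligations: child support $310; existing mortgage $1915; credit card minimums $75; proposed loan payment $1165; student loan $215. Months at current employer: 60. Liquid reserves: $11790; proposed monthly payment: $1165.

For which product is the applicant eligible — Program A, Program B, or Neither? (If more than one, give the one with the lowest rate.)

Program A

Total debts = (310 + 1,915 + 75 + 1,165 + 215) = 3,680; DTI = 3,680/9,450 = 38.9%.
Reserves = 11,790/1,165 = 10.1 months.
Program A: score 713 ≥ 600; DTI 38.9% ≤ 40%; employment 60 ≥ 18 mo → qualifies.
Program B: score 713 ≥ 620; DTI 38.9% ≤ 43%; reserves 10.1 ≥ 6 mo → qualifies.
Qualifying: Program A, Program B. Lowest rate is 4.72% → Program A.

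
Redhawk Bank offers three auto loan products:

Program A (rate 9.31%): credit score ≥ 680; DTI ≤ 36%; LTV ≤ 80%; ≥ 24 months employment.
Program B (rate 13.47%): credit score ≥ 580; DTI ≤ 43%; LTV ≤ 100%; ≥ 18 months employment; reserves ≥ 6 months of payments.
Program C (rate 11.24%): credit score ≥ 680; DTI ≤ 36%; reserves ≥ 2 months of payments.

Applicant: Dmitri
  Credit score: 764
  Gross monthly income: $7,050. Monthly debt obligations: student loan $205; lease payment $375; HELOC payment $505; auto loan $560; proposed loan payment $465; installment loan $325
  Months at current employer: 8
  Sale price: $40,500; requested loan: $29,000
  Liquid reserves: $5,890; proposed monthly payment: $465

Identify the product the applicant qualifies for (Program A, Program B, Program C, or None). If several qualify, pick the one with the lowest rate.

Program C

Total debts = (205 + 375 + 505 + 560 + 465 + 325) = 2,435; DTI = 2,435/7,050 = 34.5%.
LTV = 29,000/40,500 = 71.6%.
Reserves = 5,890/465 = 12.7 months.
Program A: score 764 ≥ 680; DTI 34.5% ≤ 36%; LTV 71.6% ≤ 80%; employment 8 < 24 mo → does not qualify.
Program B: score 764 ≥ 580; DTI 34.5% ≤ 43%; LTV 71.6% ≤ 100%; employment 8 < 18 mo; reserves 12.7 ≥ 6 mo → does not qualify.
Program C: score 764 ≥ 680; DTI 34.5% ≤ 36%; reserves 12.7 ≥ 2 mo → qualifies.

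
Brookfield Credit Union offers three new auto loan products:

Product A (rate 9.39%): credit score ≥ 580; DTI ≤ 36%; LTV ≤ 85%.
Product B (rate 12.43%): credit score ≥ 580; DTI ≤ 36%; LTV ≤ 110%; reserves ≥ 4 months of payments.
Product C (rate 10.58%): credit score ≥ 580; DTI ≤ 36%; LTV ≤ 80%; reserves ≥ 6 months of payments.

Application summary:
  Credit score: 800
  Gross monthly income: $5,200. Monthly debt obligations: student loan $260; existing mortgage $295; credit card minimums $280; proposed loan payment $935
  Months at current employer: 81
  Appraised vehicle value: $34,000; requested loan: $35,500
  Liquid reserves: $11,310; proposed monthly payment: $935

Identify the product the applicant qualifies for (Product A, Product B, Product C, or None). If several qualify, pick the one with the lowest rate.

Total debts = (260 + 295 + 280 + 935) = 1,770; DTI = 1,770/5,200 = 34%.
LTV = 35,500/34,000 = 104.4%.
Reserves = 11,310/935 = 12.1 months.
Product A: score 800 ≥ 580; DTI 34% ≤ 36%; LTV 104.4% > 85% → does not qualify.
Product B: score 800 ≥ 580; DTI 34% ≤ 36%; LTV 104.4% ≤ 110%; reserves 12.1 ≥ 4 mo → qualifies.
Product C: score 800 ≥ 580; DTI 34% ≤ 36%; LTV 104.4% > 80%; reserves 12.1 ≥ 6 mo → does not qualify.

Product B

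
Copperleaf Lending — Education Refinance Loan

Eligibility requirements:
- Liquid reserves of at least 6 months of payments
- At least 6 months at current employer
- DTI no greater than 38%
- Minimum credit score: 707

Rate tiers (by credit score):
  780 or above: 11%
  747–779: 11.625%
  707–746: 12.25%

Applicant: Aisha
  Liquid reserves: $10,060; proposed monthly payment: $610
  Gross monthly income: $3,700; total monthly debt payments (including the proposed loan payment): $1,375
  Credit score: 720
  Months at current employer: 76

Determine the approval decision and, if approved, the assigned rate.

Approved at 12.25%

Credit score 720 ≥ 707 (meets minimum)
Employment 76 ≥ 6 months
DTI = 1,375/3,700 = 37.2% ≤ 38%
Reserves: 10,060 ÷ 610 = 16.5 months (meets 6-month minimum)
All requirements met. Score 720 falls in the 707–746 tier → 12.25%.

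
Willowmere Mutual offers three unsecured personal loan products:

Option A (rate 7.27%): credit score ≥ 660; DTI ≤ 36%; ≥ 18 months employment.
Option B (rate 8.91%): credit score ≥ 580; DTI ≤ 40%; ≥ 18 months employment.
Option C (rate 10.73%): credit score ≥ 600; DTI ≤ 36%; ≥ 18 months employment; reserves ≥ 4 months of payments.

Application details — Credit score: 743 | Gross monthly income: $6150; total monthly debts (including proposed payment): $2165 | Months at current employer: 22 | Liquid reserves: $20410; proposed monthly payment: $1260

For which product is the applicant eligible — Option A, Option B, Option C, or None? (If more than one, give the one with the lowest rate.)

Option A

DTI = 2,165/6,150 = 35.2%.
Reserves = 20,410/1,260 = 16.2 months.
Option A: score 743 ≥ 660; DTI 35.2% ≤ 36%; employment 22 ≥ 18 mo → qualifies.
Option B: score 743 ≥ 580; DTI 35.2% ≤ 40%; employment 22 ≥ 18 mo → qualifies.
Option C: score 743 ≥ 600; DTI 35.2% ≤ 36%; employment 22 ≥ 18 mo; reserves 16.2 ≥ 4 mo → qualifies.
Qualifying: Option A, Option B, Option C. Lowest rate is 7.27% → Option A.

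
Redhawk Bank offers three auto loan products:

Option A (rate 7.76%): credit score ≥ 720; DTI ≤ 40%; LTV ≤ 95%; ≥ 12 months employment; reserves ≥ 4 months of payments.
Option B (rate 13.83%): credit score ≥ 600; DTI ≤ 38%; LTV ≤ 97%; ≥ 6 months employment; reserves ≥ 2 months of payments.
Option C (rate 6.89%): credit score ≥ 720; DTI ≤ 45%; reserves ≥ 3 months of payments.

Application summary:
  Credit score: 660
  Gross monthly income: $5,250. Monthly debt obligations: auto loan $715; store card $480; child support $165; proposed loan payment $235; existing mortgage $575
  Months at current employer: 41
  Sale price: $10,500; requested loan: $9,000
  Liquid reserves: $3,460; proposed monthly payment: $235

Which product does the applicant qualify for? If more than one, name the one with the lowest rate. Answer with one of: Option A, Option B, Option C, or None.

Total debts = (715 + 480 + 165 + 235 + 575) = 2,170; DTI = 2,170/5,250 = 41.3%.
LTV = 9,000/10,500 = 85.7%.
Reserves = 3,460/235 = 14.7 months.
Option A: score 660 < 720; DTI 41.3% > 40%; LTV 85.7% ≤ 95%; employment 41 ≥ 12 mo; reserves 14.7 ≥ 4 mo → does not qualify.
Option B: score 660 ≥ 600; DTI 41.3% > 38%; LTV 85.7% ≤ 97%; employment 41 ≥ 6 mo; reserves 14.7 ≥ 2 mo → does not qualify.
Option C: score 660 < 720; DTI 41.3% ≤ 45%; reserves 14.7 ≥ 3 mo → does not qualify.

None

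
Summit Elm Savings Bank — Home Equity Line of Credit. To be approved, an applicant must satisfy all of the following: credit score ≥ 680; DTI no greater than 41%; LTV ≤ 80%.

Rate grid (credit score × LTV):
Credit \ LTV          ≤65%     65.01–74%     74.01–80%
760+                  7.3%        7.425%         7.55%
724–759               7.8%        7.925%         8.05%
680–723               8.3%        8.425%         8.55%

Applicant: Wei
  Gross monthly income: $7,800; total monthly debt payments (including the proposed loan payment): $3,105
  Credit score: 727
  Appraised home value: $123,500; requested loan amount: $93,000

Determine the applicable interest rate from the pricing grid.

8.05%

Credit score 727 ≥ 680; Debt-to-income = 3,105/7,800 = 39.8% — meets 41% limit
LTV = 93,000/123,500 = 75.3% ≤ 80%
Credit 727 → row 724–759; LTV 75.3% → column 74.01–80%. Grid cell → 8.05%.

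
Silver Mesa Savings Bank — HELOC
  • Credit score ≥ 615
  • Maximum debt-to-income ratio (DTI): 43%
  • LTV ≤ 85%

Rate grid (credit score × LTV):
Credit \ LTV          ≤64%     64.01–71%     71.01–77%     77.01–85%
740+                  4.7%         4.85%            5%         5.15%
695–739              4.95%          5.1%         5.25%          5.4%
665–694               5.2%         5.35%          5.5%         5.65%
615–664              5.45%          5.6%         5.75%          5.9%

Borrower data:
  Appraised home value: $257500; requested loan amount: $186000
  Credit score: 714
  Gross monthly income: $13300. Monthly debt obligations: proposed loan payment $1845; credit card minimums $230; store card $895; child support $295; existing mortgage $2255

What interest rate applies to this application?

Credit score 714 ≥ 615; Total monthly debts = (1,845 + 230 + 895 + 295 + 2,255) = 5,520. DTI = 5,520/13,300 = 41.5% ≤ 43%
LTV: 186,000 ÷ 257,500 = 72.2%, within 85% cap
Score 714 is in the 695–739 band; LTV 72.2% is in the 71.01–77% band → 5.25%.

5.25%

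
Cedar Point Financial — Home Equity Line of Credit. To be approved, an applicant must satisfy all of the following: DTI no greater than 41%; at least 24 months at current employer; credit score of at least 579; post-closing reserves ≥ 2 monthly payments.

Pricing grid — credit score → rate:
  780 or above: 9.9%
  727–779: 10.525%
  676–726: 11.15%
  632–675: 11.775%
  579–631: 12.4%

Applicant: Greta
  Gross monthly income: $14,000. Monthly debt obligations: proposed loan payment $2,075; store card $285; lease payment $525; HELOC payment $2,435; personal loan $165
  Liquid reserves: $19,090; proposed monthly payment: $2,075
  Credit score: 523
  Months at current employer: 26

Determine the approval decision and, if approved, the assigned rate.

Credit score 523 < 579 (below minimum)
Employment 26 ≥ 24 months
Reserves = 19,090/2,075 = 9.2 months ≥ 2
Total monthly debts = (2,075 + 285 + 525 + 2,435 + 165) = 5,485. DTI = 5,485/14,000 = 39.2% ≤ 41%
Not all requirements met → denied.

Denied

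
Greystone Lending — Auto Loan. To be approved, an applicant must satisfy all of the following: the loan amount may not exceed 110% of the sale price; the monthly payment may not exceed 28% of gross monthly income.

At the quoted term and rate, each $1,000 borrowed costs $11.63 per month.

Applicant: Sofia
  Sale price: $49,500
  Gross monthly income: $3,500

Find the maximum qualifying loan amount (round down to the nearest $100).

Payment cap: 28% × $3,500 = $980/month.
At $11.63 per $1,000, that supports 980/11.63 × 1,000 ≈ $84,264 → $84,200.
LTV cap: 110% × $49,500 = $54,450 → $54,400.
Binding constraint: loan-to-value.

$54,400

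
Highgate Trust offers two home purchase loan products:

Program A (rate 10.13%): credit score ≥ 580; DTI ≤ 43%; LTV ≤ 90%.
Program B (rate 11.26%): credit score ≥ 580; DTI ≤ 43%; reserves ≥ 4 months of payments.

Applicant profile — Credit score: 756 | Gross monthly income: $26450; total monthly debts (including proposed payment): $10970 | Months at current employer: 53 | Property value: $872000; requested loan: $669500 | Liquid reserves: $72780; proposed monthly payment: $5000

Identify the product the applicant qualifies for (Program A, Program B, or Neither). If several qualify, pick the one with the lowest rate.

Program A

DTI = 10,970/26,450 = 41.5%.
LTV = 669,500/872,000 = 76.8%.
Reserves = 72,780/5,000 = 14.6 months.
Program A: score 756 ≥ 580; DTI 41.5% ≤ 43%; LTV 76.8% ≤ 90% → qualifies.
Program B: score 756 ≥ 580; DTI 41.5% ≤ 43%; reserves 14.6 ≥ 4 mo → qualifies.
Qualifying: Program A, Program B. Lowest rate is 10.13% → Program A.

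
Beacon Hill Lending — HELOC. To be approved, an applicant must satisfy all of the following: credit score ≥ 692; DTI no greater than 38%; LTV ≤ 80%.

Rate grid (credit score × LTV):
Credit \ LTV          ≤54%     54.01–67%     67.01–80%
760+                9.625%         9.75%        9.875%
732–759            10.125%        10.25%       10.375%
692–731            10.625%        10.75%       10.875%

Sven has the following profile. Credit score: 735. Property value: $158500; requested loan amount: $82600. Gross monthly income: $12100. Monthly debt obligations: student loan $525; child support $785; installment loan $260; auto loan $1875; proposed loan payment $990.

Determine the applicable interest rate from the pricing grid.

10.125%

Credit score 735 ≥ 692; Total monthly debts = (525 + 785 + 260 + 1,875 + 990) = 4,435. DTI: 4,435 ÷ 12,100 = 36.7%, within the 38% cap
Loan-to-value = 82,600/158,500 = 52.1% — pass (80% max)
Credit 735 → row 732–759; LTV 52.1% → column ≤54%. Grid cell → 10.125%.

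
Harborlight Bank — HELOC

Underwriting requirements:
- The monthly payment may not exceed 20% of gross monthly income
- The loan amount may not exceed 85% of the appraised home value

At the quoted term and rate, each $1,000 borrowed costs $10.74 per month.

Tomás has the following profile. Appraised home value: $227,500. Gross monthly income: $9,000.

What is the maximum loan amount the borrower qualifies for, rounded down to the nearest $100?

Payment cap: 20% × $9,000 = $1,800/month.
At $10.74 per $1,000, that supports 1,800/10.74 × 1,000 ≈ $167,597 → $167,500.
LTV cap: 85% × $227,500 = $193,375 → $193,300.
Binding constraint: payment-to-income.

$167,500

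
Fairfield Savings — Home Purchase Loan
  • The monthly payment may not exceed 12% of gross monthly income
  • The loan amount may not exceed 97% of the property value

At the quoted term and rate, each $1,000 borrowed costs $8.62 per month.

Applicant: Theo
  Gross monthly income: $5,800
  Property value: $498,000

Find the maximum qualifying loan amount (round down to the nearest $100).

$80,700

Payment cap: 12% × $5,800 = $696/month.
At $8.62 per $1,000, that supports 696/8.62 × 1,000 ≈ $80,742 → $80,700.
LTV cap: 97% × $498,000 = $483,060 → $483,000.
Binding constraint: payment-to-income.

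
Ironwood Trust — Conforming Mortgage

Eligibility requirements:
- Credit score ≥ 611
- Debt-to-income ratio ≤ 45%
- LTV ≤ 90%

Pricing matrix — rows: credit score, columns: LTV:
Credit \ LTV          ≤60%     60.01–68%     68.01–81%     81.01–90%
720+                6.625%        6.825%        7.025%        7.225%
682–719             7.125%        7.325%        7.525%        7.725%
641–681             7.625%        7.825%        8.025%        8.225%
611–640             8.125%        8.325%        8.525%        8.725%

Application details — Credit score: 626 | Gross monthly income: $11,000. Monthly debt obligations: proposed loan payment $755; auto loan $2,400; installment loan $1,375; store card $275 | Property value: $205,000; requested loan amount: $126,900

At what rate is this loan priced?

Credit score 626 ≥ 611; Total monthly debts = (755 + 2,400 + 1,375 + 275) = 4,805. Debt-to-income = 4,805/11,000 = 43.7% — meets 45% limit
LTV: 126,900 ÷ 205,000 = 61.9%, within 90% cap
Score 626 is in the 611–640 band; LTV 61.9% is in the 60.01–68% band → 8.325%.

8.325%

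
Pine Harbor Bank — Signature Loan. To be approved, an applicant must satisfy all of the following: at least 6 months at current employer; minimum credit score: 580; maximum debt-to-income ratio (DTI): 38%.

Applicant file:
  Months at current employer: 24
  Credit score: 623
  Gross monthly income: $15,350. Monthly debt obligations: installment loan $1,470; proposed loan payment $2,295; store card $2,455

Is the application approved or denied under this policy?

Employment 24 ≥ 6 months
Credit score 623 ≥ 580 (meets)
Total monthly debts = (1,470 + 2,295 + 2,455) = 6,220. DTI = 6,220/15,350 = 40.5% > 38%
Fails on DTI.

Denied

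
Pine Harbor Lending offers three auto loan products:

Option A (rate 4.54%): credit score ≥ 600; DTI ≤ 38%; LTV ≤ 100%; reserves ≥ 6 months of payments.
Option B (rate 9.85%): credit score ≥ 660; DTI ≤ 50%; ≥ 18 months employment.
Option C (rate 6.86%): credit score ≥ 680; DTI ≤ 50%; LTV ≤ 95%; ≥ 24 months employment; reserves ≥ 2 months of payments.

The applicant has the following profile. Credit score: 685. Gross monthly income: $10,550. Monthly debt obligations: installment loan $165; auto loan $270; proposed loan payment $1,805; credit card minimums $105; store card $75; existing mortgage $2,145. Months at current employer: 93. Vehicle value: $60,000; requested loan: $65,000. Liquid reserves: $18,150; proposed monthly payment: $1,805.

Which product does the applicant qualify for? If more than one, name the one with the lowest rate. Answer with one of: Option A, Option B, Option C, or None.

Total debts = (165 + 270 + 1,805 + 105 + 75 + 2,145) = 4,565; DTI = 4,565/10,550 = 43.3%.
LTV = 65,000/60,000 = 108.3%.
Reserves = 18,150/1,805 = 10.1 months.
Option A: score 685 ≥ 600; DTI 43.3% > 38%; LTV 108.3% > 100%; reserves 10.1 ≥ 6 mo → does not qualify.
Option B: score 685 ≥ 660; DTI 43.3% ≤ 50%; employment 93 ≥ 18 mo → qualifies.
Option C: score 685 ≥ 680; DTI 43.3% ≤ 50%; LTV 108.3% > 95%; employment 93 ≥ 24 mo; reserves 10.1 ≥ 2 mo → does not qualify.

Option B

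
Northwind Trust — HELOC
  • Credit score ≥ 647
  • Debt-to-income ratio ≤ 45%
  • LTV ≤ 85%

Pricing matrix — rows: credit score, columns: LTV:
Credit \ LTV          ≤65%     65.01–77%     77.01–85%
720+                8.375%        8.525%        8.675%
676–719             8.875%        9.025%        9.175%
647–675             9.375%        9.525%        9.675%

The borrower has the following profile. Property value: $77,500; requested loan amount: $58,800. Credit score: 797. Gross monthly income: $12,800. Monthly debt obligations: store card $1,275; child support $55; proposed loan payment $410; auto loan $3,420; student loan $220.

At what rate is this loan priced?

Credit score 797 ≥ 647; Total monthly debts = (1,275 + 55 + 410 + 3,420 + 220) = 5,380. DTI: 5,380 ÷ 12,800 = 42%, within the 45% cap
Loan-to-value = 58,800/77,500 = 75.9% — pass (85% max)
Row: 797 falls in 720+. Column: 75.9% falls in 65.01–77%. Rate = 8.525%.

8.525%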